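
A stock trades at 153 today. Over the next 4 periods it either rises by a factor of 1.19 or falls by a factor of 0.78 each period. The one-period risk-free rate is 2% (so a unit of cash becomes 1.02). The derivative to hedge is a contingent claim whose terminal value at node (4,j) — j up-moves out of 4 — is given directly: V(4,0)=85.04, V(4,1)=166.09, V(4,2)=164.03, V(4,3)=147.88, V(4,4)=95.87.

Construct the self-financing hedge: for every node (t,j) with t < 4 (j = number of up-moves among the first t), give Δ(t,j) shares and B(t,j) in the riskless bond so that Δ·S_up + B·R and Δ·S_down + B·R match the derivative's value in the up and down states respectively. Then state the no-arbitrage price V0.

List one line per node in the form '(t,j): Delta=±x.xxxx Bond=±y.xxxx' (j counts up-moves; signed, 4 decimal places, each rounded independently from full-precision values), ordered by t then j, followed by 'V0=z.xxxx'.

(0,0): Delta=-0.1827 Bond=165.2901
(1,0): Delta=0.1454 Bond=129.4478
(1,1): Delta=-0.3350 Bond=196.3259
(2,0): Delta=0.8323 Bond=68.0934
(2,1): Delta=-0.1736 Bond=177.3300
(2,2): Delta=-0.4099 Bond=216.4891
(3,0): Delta=2.7227 Bond=-67.7967
(3,1): Delta=-0.0454 Bond=166.6755
(3,2): Delta=-0.2331 Bond=190.9357
(3,3): Delta=-0.4920 Bond=241.9861
V0=137.3424

The replicating-portfolio and risk-neutral prices coincide; use p* = (1.02−0.78)/(1.19−0.78) = 0.5854 for the latter.
Terminal payoffs: V(4,0)=85.0400, V(4,1)=166.0900, V(4,2)=164.0300, V(4,3)=147.8800, V(4,4)=95.8700
  t=3,j=0: stock 72.6065 → up 86.4017 (V=166.0900), down 56.6330 (V=85.0400). Price 129.8862; hedge Δ=2.7227, bond B=-67.7967.
  t=3,j=1: stock 110.7714 → up 131.8180 (V=164.0300), down 86.4017 (V=166.0900). Price 161.6511; hedge Δ=-0.0454, bond B=166.6755.
  t=3,j=2: stock 168.9974 → up 201.1069 (V=147.8800), down 131.8180 (V=164.0300). Price 151.5454; hedge Δ=-0.2331, bond B=190.9357.
  t=3,j=3: stock 257.8293 → up 306.8169 (V=95.8700), down 201.1069 (V=147.8800). Price 115.1325; hedge Δ=-0.4920, bond B=241.9861.
  t=2,j=0: stock 93.0852 → up 110.7714 (V=161.6511), down 72.6065 (V=129.8862). Price 145.5689; hedge Δ=0.8323, bond B=68.0934.
  t=2,j=1: stock 142.0146 → up 168.9974 (V=151.5454), down 110.7714 (V=161.6511). Price 152.6820; hedge Δ=-0.1736, bond B=177.3300.
  t=2,j=2: stock 216.6633 → up 257.8293 (V=115.1325), down 168.9974 (V=151.5454). Price 127.6770; hedge Δ=-0.4099, bond B=216.4891.
  t=1,j=0: stock 119.3400 → up 142.0146 (V=152.6820), down 93.0852 (V=145.5689). Price 146.7967; hedge Δ=0.1454, bond B=129.4478.
  t=1,j=1: stock 182.0700 → up 216.6633 (V=127.6770), down 142.0146 (V=152.6820). Price 135.3381; hedge Δ=-0.3350, bond B=196.3259.
  t=0,j=0: stock 153.0000 → up 182.0700 (V=135.3381), down 119.3400 (V=146.7967). Price 137.3424; hedge Δ=-0.1827, bond B=165.2901.
Self-financing check: at every node Δ·S+B equals the discounted successor values.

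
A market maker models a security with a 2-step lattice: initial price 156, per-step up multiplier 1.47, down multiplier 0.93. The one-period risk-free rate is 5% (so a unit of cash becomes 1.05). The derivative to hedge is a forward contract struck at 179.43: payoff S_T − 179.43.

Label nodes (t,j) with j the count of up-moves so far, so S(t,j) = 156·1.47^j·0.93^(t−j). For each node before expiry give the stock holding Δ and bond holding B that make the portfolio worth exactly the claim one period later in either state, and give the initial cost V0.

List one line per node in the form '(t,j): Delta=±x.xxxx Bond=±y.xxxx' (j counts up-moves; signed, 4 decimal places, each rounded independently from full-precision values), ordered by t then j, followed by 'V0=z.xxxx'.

The replicating-portfolio and risk-neutral prices coincide; use p* = (1.05−0.93)/(1.47−0.93) = 0.2222 for the latter.
Terminal values V(2,·): V(2,0)=-44.5056, V(2,1)=33.8376, V(2,2)=157.6704
(1,0): S=145.0800. Δ = (V_up−V_dn)/(S_up−S_dn) = (33.8376−-44.5056)/(213.2676−134.9244) = 1.0000. V = [p*·33.8376 + (1−p*)·-44.5056]/1.05 = -25.8057. B = V − Δ·S = -170.8857.
(1,1): S=229.3200. Δ = (V_up−V_dn)/(S_up−S_dn) = (157.6704−33.8376)/(337.1004−213.2676) = 1.0000. V = [p*·157.6704 + (1−p*)·33.8376]/1.05 = 58.4343. B = V − Δ·S = -170.8857.
(0,0): S=156.0000. Δ = (V_up−V_dn)/(S_up−S_dn) = (58.4343−-25.8057)/(229.3200−145.0800) = 1.0000. V = [p*·58.4343 + (1−p*)·-25.8057]/1.05 = -6.7483. B = V − Δ·S = -162.7483.
The time-0 hedge costs -6.7483, which is the no-arbitrage price.

(0,0): Delta=1.0000 Bond=-162.7483
(1,0): Delta=1.0000 Bond=-170.8857
(1,1): Delta=1.0000 Bond=-170.8857
V0=-6.7483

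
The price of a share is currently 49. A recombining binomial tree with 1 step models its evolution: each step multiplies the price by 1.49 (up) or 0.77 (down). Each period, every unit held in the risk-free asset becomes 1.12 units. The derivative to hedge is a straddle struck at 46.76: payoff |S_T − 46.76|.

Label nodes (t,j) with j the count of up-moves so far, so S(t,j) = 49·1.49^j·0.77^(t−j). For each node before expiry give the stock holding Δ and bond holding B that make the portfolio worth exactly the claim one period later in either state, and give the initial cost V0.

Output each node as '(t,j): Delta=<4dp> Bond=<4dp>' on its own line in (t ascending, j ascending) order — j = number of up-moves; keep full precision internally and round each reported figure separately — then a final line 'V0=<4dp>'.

Under the risk-neutral measure, an up-move has probability p* = (R−d)/(u−d) = 0.4861 and values discount at R = 1.12.
At expiry t=1: V(1,0)=9.0300, V(1,1)=26.2500
  t=0,j=0: stock 49.0000 → up 73.0100 (V=26.2500), down 37.7300 (V=9.0300). Price 15.5365; hedge Δ=0.4881, bond B=-8.3802.
Each (Δ,B) replicates both successor values, so the strategy is self-financing and V0 is arbitrage-free.

(0,0): Delta=0.4881 Bond=-8.3802
V0=15.5365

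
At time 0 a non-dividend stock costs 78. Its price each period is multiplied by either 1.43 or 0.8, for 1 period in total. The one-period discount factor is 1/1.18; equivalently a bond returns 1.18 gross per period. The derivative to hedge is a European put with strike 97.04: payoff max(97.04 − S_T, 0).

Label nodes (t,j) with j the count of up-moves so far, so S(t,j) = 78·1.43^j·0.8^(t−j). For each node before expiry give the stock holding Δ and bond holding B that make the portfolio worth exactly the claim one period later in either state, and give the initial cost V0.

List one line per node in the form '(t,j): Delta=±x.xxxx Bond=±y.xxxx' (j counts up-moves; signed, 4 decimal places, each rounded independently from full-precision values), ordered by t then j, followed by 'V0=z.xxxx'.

The replicating-portfolio and risk-neutral prices coincide; use p* = (1.18−0.8)/(1.43−0.8) = 0.6032 for the latter.
Payoff layer (t=1): V(1,0)=34.6400, V(1,1)=0.0000
  t=0,j=0: stock 78.0000 → up 111.5400 (V=0.0000), down 62.4000 (V=34.6400). Price 11.6492; hedge Δ=-0.7049, bond B=66.6333.
The time-0 hedge costs 11.6492, which is the no-arbitrage price.

(0,0): Delta=-0.7049 Bond=66.6333
V0=11.6492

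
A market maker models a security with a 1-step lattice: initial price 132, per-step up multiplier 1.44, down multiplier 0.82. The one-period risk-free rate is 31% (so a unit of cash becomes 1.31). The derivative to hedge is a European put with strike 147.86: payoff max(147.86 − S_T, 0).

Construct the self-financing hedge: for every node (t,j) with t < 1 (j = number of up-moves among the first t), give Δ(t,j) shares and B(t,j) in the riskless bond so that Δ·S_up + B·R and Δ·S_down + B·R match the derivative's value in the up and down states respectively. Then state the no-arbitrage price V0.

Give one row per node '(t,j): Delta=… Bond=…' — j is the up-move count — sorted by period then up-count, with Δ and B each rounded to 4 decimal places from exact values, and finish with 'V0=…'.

(0,0): Delta=-0.4841 Bond=70.2448
V0=6.3415

Risk-neutral probability p* = (R−d)/(u−d) = (1.31−0.82)/(1.44−0.82) = 0.7903.
Terminal values V(1,·): V(1,0)=39.6200, V(1,1)=0.0000
(0,0): S=132.0000. Δ = (V_up−V_dn)/(S_up−S_dn) = (0.0000−39.6200)/(190.0800−108.2400) = -0.4841. V = [p*·0.0000 + (1−p*)·39.6200]/1.31 = 6.3415. B = V − Δ·S = 70.2448.
The time-0 hedge costs 6.3415, which is the no-arbitrage price.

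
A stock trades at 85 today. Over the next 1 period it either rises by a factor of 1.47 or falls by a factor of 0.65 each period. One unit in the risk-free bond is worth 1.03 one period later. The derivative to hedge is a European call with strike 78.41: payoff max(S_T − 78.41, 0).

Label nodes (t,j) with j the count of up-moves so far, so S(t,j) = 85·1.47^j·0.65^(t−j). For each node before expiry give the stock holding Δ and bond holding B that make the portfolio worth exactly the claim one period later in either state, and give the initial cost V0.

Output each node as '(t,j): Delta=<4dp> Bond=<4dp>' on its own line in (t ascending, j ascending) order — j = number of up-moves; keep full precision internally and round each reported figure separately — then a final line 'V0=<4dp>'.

The replicating-portfolio and risk-neutral prices coincide; use p* = (1.03−0.65)/(1.47−0.65) = 0.4634 for the latter.
Terminal payoffs: V(1,0)=0.0000, V(1,1)=46.5400
(0,0): S=85.0000. Δ = (V_up−V_dn)/(S_up−S_dn) = (46.5400−0.0000)/(124.9500−55.2500) = 0.6677. V = [p*·46.5400 + (1−p*)·0.0000]/1.03 = 20.9391. B = V − Δ·S = -35.8170.
Check: Δ(0,0)·S0 + B(0,0) = 20.9391 = V0.

(0,0): Delta=0.6677 Bond=-35.8170
V0=20.9391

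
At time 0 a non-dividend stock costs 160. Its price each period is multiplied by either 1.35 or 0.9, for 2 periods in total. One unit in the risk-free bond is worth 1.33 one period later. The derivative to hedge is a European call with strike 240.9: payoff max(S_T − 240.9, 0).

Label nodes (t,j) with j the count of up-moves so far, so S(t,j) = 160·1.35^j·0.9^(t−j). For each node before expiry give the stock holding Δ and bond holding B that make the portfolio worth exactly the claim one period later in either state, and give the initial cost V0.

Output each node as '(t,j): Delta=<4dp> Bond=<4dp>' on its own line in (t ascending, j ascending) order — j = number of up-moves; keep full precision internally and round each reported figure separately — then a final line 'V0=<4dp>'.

Under the risk-neutral measure, an up-move has probability p* = (R−d)/(u−d) = 0.9556 and values discount at R = 1.33.
Terminal values V(2,·): V(2,0)=0.0000, V(2,1)=0.0000, V(2,2)=50.7000
  t=1,j=0: stock 144.0000 → up 194.4000 (V=0.0000), down 129.6000 (V=0.0000). Price 0.0000; hedge Δ=0.0000, bond B=0.0000.
  t=1,j=1: stock 216.0000 → up 291.6000 (V=50.7000), down 194.4000 (V=0.0000). Price 36.4261; hedge Δ=0.5216, bond B=-76.2406.
  t=0,j=0: stock 160.0000 → up 216.0000 (V=36.4261), down 144.0000 (V=0.0000). Price 26.1708; hedge Δ=0.5059, bond B=-54.7760.
Self-financing check: at every node Δ·S+B equals the discounted successor values.

(0,0): Delta=0.5059 Bond=-54.7760
(1,0): Delta=0.0000 Bond=0.0000
(1,1): Delta=0.5216 Bond=-76.2406
V0=26.1708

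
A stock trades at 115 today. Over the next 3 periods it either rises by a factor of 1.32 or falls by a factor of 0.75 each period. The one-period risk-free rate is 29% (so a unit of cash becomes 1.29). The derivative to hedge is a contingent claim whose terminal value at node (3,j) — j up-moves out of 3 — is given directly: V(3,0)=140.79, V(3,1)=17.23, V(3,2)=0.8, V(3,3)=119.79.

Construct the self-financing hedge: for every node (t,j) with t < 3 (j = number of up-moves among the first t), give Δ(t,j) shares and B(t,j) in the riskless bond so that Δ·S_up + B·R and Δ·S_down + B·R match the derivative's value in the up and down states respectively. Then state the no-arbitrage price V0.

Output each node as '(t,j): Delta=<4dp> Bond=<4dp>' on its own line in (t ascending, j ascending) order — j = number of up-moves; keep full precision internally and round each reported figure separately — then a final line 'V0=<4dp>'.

(0,0): Delta=0.9609 Bond=-62.9278
(1,0): Delta=-0.3480 Bond=31.7112
(1,1): Delta=1.0022 Bond=-87.4484
(2,0): Delta=-3.3511 Bond=235.1697
(2,1): Delta=-0.2532 Bond=30.1151
(2,2): Delta=1.0418 Bond=-120.7487
V0=47.5725

Since d<R<u, set p* = (R−d)/(u−d) = 0.9474; price each node as the discounted p*-expectation of its children.
Terminal payoffs: V(3,0)=140.7900, V(3,1)=17.2300, V(3,2)=0.8000, V(3,3)=119.7900
Node (2,0) S=64.6875: V=(p*·17.2300+(1−p*)·140.7900)/1.29=18.3978; Δ=(17.2300−140.7900)/(85.3875−48.5156)=-3.3511; B=V−Δ·S=235.1697
Node (2,1) S=113.8500: V=(p*·0.8000+(1−p*)·17.2300)/1.29=1.2905; Δ=(0.8000−17.2300)/(150.2820−85.3875)=-0.2532; B=V−Δ·S=30.1151
Node (2,2) S=200.3760: V=(p*·119.7900+(1−p*)·0.8000)/1.29=88.0057; Δ=(119.7900−0.8000)/(264.4963−150.2820)=1.0418; B=V−Δ·S=-120.7487
Node (1,0) S=86.2500: V=(p*·1.2905+(1−p*)·18.3978)/1.29=1.6984; Δ=(1.2905−18.3978)/(113.8500−64.6875)=-0.3480; B=V−Δ·S=31.7112
Node (1,1) S=151.8000: V=(p*·88.0057+(1−p*)·1.2905)/1.29=64.6835; Δ=(88.0057−1.2905)/(200.3760−113.8500)=1.0022; B=V−Δ·S=-87.4484
Node (0,0) S=115.0000: V=(p*·64.6835+(1−p*)·1.6984)/1.29=47.5725; Δ=(64.6835−1.6984)/(151.8000−86.2500)=0.9609; B=V−Δ·S=-62.9278
Check: Δ(0,0)·S0 + B(0,0) = 47.5725 = V0.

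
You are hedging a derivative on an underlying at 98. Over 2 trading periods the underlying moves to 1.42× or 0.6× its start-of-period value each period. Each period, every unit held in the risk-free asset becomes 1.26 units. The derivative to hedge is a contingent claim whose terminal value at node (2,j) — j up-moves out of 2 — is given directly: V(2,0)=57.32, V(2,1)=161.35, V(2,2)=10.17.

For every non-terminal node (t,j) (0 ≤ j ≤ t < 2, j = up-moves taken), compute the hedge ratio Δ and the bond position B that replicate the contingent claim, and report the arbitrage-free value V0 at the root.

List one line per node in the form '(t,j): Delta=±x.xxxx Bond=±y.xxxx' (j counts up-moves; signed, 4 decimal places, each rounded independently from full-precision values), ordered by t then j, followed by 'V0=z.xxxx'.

(0,0): Delta=-1.0013 Bond=135.5720
(1,0): Delta=2.1576 Bond=-14.9202
(1,1): Delta=-1.3248 Bond=215.8488
V0=37.4468

No-arbitrage ⇒ martingale measure with p* = (R−d)/(u−d) = 0.8049.
Terminal values V(2,·): V(2,0)=57.3200, V(2,1)=161.3500, V(2,2)=10.1700
(1,0): S=58.8000. Δ = (V_up−V_dn)/(S_up−S_dn) = (161.3500−57.3200)/(83.4960−35.2800) = 2.1576. V = [p*·161.3500 + (1−p*)·57.3200]/1.26 = 111.9456. B = V − Δ·S = -14.9202.
(1,1): S=139.1600. Δ = (V_up−V_dn)/(S_up−S_dn) = (10.1700−161.3500)/(197.6072−83.4960) = -1.3248. V = [p*·10.1700 + (1−p*)·161.3500]/1.26 = 31.4830. B = V − Δ·S = 215.8488.
(0,0): S=98.0000. Δ = (V_up−V_dn)/(S_up−S_dn) = (31.4830−111.9456)/(139.1600−58.8000) = -1.0013. V = [p*·31.4830 + (1−p*)·111.9456]/1.26 = 37.4468. B = V − Δ·S = 135.5720.
Check: Δ(0,0)·S0 + B(0,0) = 37.4468 = V0.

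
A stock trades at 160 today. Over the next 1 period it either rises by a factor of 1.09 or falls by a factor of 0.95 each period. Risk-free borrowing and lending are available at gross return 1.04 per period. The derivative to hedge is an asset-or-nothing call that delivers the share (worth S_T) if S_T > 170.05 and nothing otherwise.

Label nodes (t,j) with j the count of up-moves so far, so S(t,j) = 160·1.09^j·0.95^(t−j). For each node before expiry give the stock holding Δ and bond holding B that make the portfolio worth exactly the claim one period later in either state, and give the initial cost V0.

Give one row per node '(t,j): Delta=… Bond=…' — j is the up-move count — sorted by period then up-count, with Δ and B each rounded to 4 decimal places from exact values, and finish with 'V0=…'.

(0,0): Delta=7.7857 Bond=-1137.9121
V0=107.8022

The replicating-portfolio and risk-neutral prices coincide; use p* = (1.04−0.95)/(1.09−0.95) = 0.6429 for the latter.
Terminal payoffs: V(1,0)=0.0000, V(1,1)=174.4000
  t=0,j=0: stock 160.0000 → up 174.4000 (V=174.4000), down 152.0000 (V=0.0000). Price 107.8022; hedge Δ=7.7857, bond B=-1137.9121.
Each (Δ,B) replicates both successor values, so the strategy is self-financing and V0 is arbitrage-free.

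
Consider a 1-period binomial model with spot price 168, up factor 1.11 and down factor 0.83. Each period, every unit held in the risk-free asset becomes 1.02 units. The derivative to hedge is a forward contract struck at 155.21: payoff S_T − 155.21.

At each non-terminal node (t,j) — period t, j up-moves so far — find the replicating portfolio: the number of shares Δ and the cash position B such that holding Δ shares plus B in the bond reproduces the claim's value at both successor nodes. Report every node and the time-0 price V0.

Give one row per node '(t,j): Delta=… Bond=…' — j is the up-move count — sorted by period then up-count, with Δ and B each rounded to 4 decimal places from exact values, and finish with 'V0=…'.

Under the risk-neutral measure, an up-move has probability p* = (R−d)/(u−d) = 0.6786 and values discount at R = 1.02.
Terminal payoffs: V(1,0)=-15.7700, V(1,1)=31.2700
(0,0): S=168.0000. Δ = (V_up−V_dn)/(S_up−S_dn) = (31.2700−-15.7700)/(186.4800−139.4400) = 1.0000. V = [p*·31.2700 + (1−p*)·-15.7700]/1.02 = 15.8333. B = V − Δ·S = -152.1667.
Root portfolio cost Δ·168+B reproduces V0=15.8333.

(0,0): Delta=1.0000 Bond=-152.1667
V0=15.8333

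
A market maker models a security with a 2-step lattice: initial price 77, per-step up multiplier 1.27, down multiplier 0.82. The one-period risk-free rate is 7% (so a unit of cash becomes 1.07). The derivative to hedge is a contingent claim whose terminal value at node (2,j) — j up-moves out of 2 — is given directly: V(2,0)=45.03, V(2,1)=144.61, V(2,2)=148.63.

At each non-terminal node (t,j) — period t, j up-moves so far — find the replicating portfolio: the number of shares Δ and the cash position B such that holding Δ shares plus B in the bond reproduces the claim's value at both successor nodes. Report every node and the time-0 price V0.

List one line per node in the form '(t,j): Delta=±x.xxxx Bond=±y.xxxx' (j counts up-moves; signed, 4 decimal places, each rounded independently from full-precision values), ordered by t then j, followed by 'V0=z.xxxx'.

(0,0): Delta=1.2540 Bond=13.6563
(1,0): Delta=3.5047 Bond=-127.5018
(1,1): Delta=0.0914 Bond=128.3034
V0=110.2110

Risk-neutral probability p* = (R−d)/(u−d) = (1.07−0.82)/(1.27−0.82) = 0.5556.
Payoff layer (t=2): V(2,0)=45.0300, V(2,1)=144.6100, V(2,2)=148.6300
(1,0): S=63.1400. Δ = (V_up−V_dn)/(S_up−S_dn) = (144.6100−45.0300)/(80.1878−51.7748) = 3.5047. V = [p*·144.6100 + (1−p*)·45.0300]/1.07 = 93.7871. B = V − Δ·S = -127.5018.
(1,1): S=97.7900. Δ = (V_up−V_dn)/(S_up−S_dn) = (148.6300−144.6100)/(124.1933−80.1878) = 0.0914. V = [p*·148.6300 + (1−p*)·144.6100]/1.07 = 137.2368. B = V − Δ·S = 128.3034.
(0,0): S=77.0000. Δ = (V_up−V_dn)/(S_up−S_dn) = (137.2368−93.7871)/(97.7900−63.1400) = 1.2540. V = [p*·137.2368 + (1−p*)·93.7871]/1.07 = 110.2110. B = V − Δ·S = 13.6563.
Self-financing check: at every node Δ·S+B equals the discounted successor values.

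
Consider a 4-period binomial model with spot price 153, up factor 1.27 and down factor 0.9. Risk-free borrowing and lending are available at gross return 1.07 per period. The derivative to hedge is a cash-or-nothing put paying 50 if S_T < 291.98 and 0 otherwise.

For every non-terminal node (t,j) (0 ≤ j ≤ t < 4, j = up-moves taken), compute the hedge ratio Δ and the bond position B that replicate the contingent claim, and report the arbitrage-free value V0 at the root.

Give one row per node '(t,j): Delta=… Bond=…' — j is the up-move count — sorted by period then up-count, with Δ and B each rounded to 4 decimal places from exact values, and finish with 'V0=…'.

Risk-neutral probability p* = (R−d)/(u−d) = (1.07−0.9)/(1.27−0.9) = 0.4595.
Payoff layer (t=4): V(4,0)=50.0000, V(4,1)=50.0000, V(4,2)=50.0000, V(4,3)=50.0000, V(4,4)=0.0000
(3,0): S=111.5370. Δ = (V_up−V_dn)/(S_up−S_dn) = (50.0000−50.0000)/(141.6520−100.3833) = 0.0000. V = [p*·50.0000 + (1−p*)·50.0000]/1.07 = 46.7290. B = V − Δ·S = 46.7290.
(3,1): S=157.3911. Δ = (V_up−V_dn)/(S_up−S_dn) = (50.0000−50.0000)/(199.8867−141.6520) = 0.0000. V = [p*·50.0000 + (1−p*)·50.0000]/1.07 = 46.7290. B = V − Δ·S = 46.7290.
(3,2): S=222.0963. Δ = (V_up−V_dn)/(S_up−S_dn) = (50.0000−50.0000)/(282.0623−199.8867) = 0.0000. V = [p*·50.0000 + (1−p*)·50.0000]/1.07 = 46.7290. B = V − Δ·S = 46.7290.
(3,3): S=313.4026. Δ = (V_up−V_dn)/(S_up−S_dn) = (0.0000−50.0000)/(398.0213−282.0623) = -0.4312. V = [p*·0.0000 + (1−p*)·50.0000]/1.07 = 25.2589. B = V − Δ·S = 160.3940.
(2,0): S=123.9300. Δ = (V_up−V_dn)/(S_up−S_dn) = (46.7290−46.7290)/(157.3911−111.5370) = 0.0000. V = [p*·46.7290 + (1−p*)·46.7290]/1.07 = 43.6719. B = V − Δ·S = 43.6719.
(2,1): S=174.8790. Δ = (V_up−V_dn)/(S_up−S_dn) = (46.7290−46.7290)/(222.0963−157.3911) = 0.0000. V = [p*·46.7290 + (1−p*)·46.7290]/1.07 = 43.6719. B = V − Δ·S = 43.6719.
(2,2): S=246.7737. Δ = (V_up−V_dn)/(S_up−S_dn) = (25.2589−46.7290)/(313.4026−222.0963) = -0.2351. V = [p*·25.2589 + (1−p*)·46.7290]/1.07 = 34.4527. B = V − Δ·S = 92.4799.
(1,0): S=137.7000. Δ = (V_up−V_dn)/(S_up−S_dn) = (43.6719−43.6719)/(174.8790−123.9300) = 0.0000. V = [p*·43.6719 + (1−p*)·43.6719]/1.07 = 40.8149. B = V − Δ·S = 40.8149.
(1,1): S=194.3100. Δ = (V_up−V_dn)/(S_up−S_dn) = (34.4527−43.6719)/(246.7737−174.8790) = -0.1282. V = [p*·34.4527 + (1−p*)·43.6719]/1.07 = 36.8561. B = V − Δ·S = 61.7731.
(0,0): S=153.0000. Δ = (V_up−V_dn)/(S_up−S_dn) = (36.8561−40.8149)/(194.3100−137.7000) = -0.0699. V = [p*·36.8561 + (1−p*)·40.8149]/1.07 = 36.4449. B = V − Δ·S = 47.1442.
Each (Δ,B) replicates both successor values, so the strategy is self-financing and V0 is arbitrage-free.

(0,0): Delta=-0.0699 Bond=47.1442
(1,0): Delta=0.0000 Bond=40.8149
(1,1): Delta=-0.1282 Bond=61.7731
(2,0): Delta=0.0000 Bond=43.6719
(2,1): Delta=0.0000 Bond=43.6719
(2,2): Delta=-0.2351 Bond=92.4799
(3,0): Delta=0.0000 Bond=46.7290
(3,1): Delta=0.0000 Bond=46.7290
(3,2): Delta=0.0000 Bond=46.7290
(3,3): Delta=-0.4312 Bond=160.3940
V0=36.4449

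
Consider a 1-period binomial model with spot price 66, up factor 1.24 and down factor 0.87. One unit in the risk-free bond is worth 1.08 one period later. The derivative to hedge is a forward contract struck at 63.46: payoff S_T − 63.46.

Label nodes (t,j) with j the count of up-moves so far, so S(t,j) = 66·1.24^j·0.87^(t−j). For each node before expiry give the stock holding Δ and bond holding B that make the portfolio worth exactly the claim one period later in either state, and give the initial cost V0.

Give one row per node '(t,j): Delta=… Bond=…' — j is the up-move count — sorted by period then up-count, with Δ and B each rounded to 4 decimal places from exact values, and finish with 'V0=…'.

(0,0): Delta=1.0000 Bond=-58.7593
V0=7.2407

Risk-neutral probability p* = (R−d)/(u−d) = (1.08−0.87)/(1.24−0.87) = 0.5676.
At expiry t=1: V(1,0)=-6.0400, V(1,1)=18.3800
  t=0,j=0: stock 66.0000 → up 81.8400 (V=18.3800), down 57.4200 (V=-6.0400). Price 7.2407; hedge Δ=1.0000, bond B=-58.7593.
Each (Δ,B) replicates both successor values, so the strategy is self-financing and V0 is arbitrage-free.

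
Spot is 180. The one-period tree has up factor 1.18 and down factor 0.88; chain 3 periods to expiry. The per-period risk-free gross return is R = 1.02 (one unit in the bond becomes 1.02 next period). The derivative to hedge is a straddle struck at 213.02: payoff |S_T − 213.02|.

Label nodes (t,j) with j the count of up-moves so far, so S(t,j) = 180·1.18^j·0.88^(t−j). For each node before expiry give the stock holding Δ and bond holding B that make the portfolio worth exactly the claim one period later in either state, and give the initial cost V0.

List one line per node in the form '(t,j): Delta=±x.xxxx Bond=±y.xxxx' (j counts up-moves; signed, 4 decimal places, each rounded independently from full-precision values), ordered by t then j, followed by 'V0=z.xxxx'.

Risk-neutral probability p* = (R−d)/(u−d) = (1.02−0.88)/(1.18−0.88) = 0.4667.
Terminal payoffs: V(3,0)=90.3550, V(3,1)=48.5374, V(3,2)=7.5362, V(3,3)=82.7258
Node (2,0) S=139.3920: V=(p*·48.5374+(1−p*)·90.3550)/1.02=69.4511; Δ=(48.5374−90.3550)/(164.4826−122.6650)=-1.0000; B=V−Δ·S=208.8431
Node (2,1) S=186.9120: V=(p*·7.5362+(1−p*)·48.5374)/1.02=28.8270; Δ=(7.5362−48.5374)/(220.5562−164.4826)=-0.7312; B=V−Δ·S=165.4979
Node (2,2) S=250.6320: V=(p*·82.7258+(1−p*)·7.5362)/1.02=41.7889; Δ=(82.7258−7.5362)/(295.7458−220.5562)=1.0000; B=V−Δ·S=-208.8431
Node (1,0) S=158.4000: V=(p*·28.8270+(1−p*)·69.4511)/1.02=49.5031; Δ=(28.8270−69.4511)/(186.9120−139.3920)=-0.8549; B=V−Δ·S=184.9170
Node (1,1) S=212.4000: V=(p*·41.7889+(1−p*)·28.8270)/1.02=34.1920; Δ=(41.7889−28.8270)/(250.6320−186.9120)=0.2034; B=V−Δ·S=-9.0143
Node (0,0) S=180.0000: V=(p*·34.1920+(1−p*)·49.5031)/1.02=41.5274; Δ=(34.1920−49.5031)/(212.4000−158.4000)=-0.2835; B=V−Δ·S=92.5645
Self-financing check: at every node Δ·S+B equals the discounted successor values.

(0,0): Delta=-0.2835 Bond=92.5645
(1,0): Delta=-0.8549 Bond=184.9170
(1,1): Delta=0.2034 Bond=-9.0143
(2,0): Delta=-1.0000 Bond=208.8431
(2,1): Delta=-0.7312 Bond=165.4979
(2,2): Delta=1.0000 Bond=-208.8431
V0=41.5274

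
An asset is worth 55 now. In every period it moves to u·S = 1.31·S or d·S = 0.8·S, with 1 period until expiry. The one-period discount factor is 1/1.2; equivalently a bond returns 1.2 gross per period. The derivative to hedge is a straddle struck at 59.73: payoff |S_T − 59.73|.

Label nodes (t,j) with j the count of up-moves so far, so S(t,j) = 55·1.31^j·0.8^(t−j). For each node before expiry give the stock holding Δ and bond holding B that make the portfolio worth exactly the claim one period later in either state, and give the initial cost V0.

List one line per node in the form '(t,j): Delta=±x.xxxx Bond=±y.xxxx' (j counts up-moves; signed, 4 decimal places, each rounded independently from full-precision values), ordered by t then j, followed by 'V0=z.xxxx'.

Under the risk-neutral measure, an up-move has probability p* = (R−d)/(u−d) = 0.7843 and values discount at R = 1.2.
Terminal values V(1,·): V(1,0)=15.7300, V(1,1)=12.3200
(0,0): S=55.0000. Δ = (V_up−V_dn)/(S_up−S_dn) = (12.3200−15.7300)/(72.0500−44.0000) = -0.1216. V = [p*·12.3200 + (1−p*)·15.7300]/1.2 = 10.8796. B = V − Δ·S = 17.5658.
The time-0 hedge costs 10.8796, which is the no-arbitrage price.

(0,0): Delta=-0.1216 Bond=17.5658
V0=10.8796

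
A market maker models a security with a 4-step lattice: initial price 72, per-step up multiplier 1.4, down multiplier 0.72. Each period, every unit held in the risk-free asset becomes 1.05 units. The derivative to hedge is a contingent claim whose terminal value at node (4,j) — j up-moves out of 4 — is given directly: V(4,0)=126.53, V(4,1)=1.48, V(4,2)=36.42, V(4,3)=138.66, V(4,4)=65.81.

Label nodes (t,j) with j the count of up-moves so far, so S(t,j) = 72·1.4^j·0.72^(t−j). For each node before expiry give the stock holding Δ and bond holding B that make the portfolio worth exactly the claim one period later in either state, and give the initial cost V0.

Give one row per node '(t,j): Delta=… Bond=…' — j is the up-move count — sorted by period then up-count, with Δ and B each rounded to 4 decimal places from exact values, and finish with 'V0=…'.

Under the risk-neutral measure, an up-move has probability p* = (R−d)/(u−d) = 0.4853 and values discount at R = 1.05.
Terminal payoffs: V(4,0)=126.5300, V(4,1)=1.4800, V(4,2)=36.4200, V(4,3)=138.6600, V(4,4)=65.8100
  t=3,j=0: stock 26.8739 → up 37.6234 (V=1.4800), down 19.3492 (V=126.5300). Price 62.7085; hedge Δ=-6.8430, bond B=246.6056.
  t=3,j=1: stock 52.2547 → up 73.1566 (V=36.4200), down 37.6234 (V=1.4800). Price 17.5583; hedge Δ=0.9833, bond B=-33.8241.
  t=3,j=2: stock 101.6064 → up 142.2490 (V=138.6600), down 73.1566 (V=36.4200). Price 81.9395; hedge Δ=1.4798, bond B=-68.4134.
  t=3,j=3: stock 197.5680 → up 276.5952 (V=65.8100), down 142.2490 (V=138.6600). Price 98.3870; hedge Δ=-0.5423, bond B=205.5193.
  t=2,j=0: stock 37.3248 → up 52.2547 (V=17.5583), down 26.8739 (V=62.7085). Price 38.8546; hedge Δ=-1.7789, bond B=105.2521.
  t=2,j=1: stock 72.5760 → up 101.6064 (V=81.9395), down 52.2547 (V=17.5583). Price 46.4782; hedge Δ=1.3045, bond B=-48.2001.
  t=2,j=2: stock 141.1200 → up 197.5680 (V=98.3870), down 101.6064 (V=81.9395). Price 85.6394; hedge Δ=0.1714, bond B=61.4519.
  t=1,j=0: stock 51.8400 → up 72.5760 (V=46.4782), down 37.3248 (V=38.8546). Price 40.5279; hedge Δ=0.2163, bond B=29.3168.
  t=1,j=1: stock 100.8000 → up 141.1200 (V=85.6394), down 72.5760 (V=46.4782). Price 62.3647; hedge Δ=0.5713, bond B=4.7747.
  t=0,j=0: stock 72.0000 → up 100.8000 (V=62.3647), down 51.8400 (V=40.5279). Price 48.6906; hedge Δ=0.4460, bond B=16.5778.
Self-financing check: at every node Δ·S+B equals the discounted successor values.

(0,0): Delta=0.4460 Bond=16.5778
(1,0): Delta=0.2163 Bond=29.3168
(1,1): Delta=0.5713 Bond=4.7747
(2,0): Delta=-1.7789 Bond=105.2521
(2,1): Delta=1.3045 Bond=-48.2001
(2,2): Delta=0.1714 Bond=61.4519
(3,0): Delta=-6.8430 Bond=246.6056
(3,1): Delta=0.9833 Bond=-33.8241
(3,2): Delta=1.4798 Bond=-68.4134
(3,3): Delta=-0.5423 Bond=205.5193
V0=48.6906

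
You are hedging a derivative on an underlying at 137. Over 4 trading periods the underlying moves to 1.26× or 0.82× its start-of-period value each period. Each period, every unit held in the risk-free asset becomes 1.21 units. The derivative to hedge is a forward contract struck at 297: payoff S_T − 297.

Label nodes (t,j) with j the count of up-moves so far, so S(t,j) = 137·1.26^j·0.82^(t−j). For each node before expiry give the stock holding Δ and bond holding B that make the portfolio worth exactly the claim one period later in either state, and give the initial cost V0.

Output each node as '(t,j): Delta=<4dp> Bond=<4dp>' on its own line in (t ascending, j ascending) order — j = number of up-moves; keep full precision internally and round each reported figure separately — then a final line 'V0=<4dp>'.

Under the risk-neutral measure, an up-move has probability p* = (R−d)/(u−d) = 0.8864 and values discount at R = 1.21.
At expiry t=4: V(4,0)=-235.0593, V(4,1)=-201.8229, V(4,2)=-150.7522, V(4,3)=-72.2778, V(4,4)=48.3049
(3,0): S=75.5374. Δ = (V_up−V_dn)/(S_up−S_dn) = (-201.8229−-235.0593)/(95.1771−61.9407) = 1.0000. V = [p*·-201.8229 + (1−p*)·-235.0593]/1.21 = -169.9171. B = V − Δ·S = -245.4545.
(3,1): S=116.0697. Δ = (V_up−V_dn)/(S_up−S_dn) = (-150.7522−-201.8229)/(146.2478−95.1771) = 1.0000. V = [p*·-150.7522 + (1−p*)·-201.8229]/1.21 = -129.3849. B = V − Δ·S = -245.4545.
(3,2): S=178.3510. Δ = (V_up−V_dn)/(S_up−S_dn) = (-72.2778−-150.7522)/(224.7222−146.2478) = 1.0000. V = [p*·-72.2778 + (1−p*)·-150.7522]/1.21 = -67.1036. B = V − Δ·S = -245.4545.
(3,3): S=274.0515. Δ = (V_up−V_dn)/(S_up−S_dn) = (48.3049−-72.2778)/(345.3049−224.7222) = 1.0000. V = [p*·48.3049 + (1−p*)·-72.2778]/1.21 = 28.5970. B = V − Δ·S = -245.4545.
(2,0): S=92.1188. Δ = (V_up−V_dn)/(S_up−S_dn) = (-129.3849−-169.9171)/(116.0697−75.5374) = 1.0000. V = [p*·-129.3849 + (1−p*)·-169.9171]/1.21 = -110.7362. B = V − Δ·S = -202.8550.
(2,1): S=141.5484. Δ = (V_up−V_dn)/(S_up−S_dn) = (-67.1036−-129.3849)/(178.3510−116.0697) = 1.0000. V = [p*·-67.1036 + (1−p*)·-129.3849]/1.21 = -61.3066. B = V − Δ·S = -202.8550.
(2,2): S=217.5012. Δ = (V_up−V_dn)/(S_up−S_dn) = (28.5970−-67.1036)/(274.0515−178.3510) = 1.0000. V = [p*·28.5970 + (1−p*)·-67.1036]/1.21 = 14.6462. B = V − Δ·S = -202.8550.
(1,0): S=112.3400. Δ = (V_up−V_dn)/(S_up−S_dn) = (-61.3066−-110.7362)/(141.5484−92.1188) = 1.0000. V = [p*·-61.3066 + (1−p*)·-110.7362]/1.21 = -55.3088. B = V − Δ·S = -167.6488.
(1,1): S=172.6200. Δ = (V_up−V_dn)/(S_up−S_dn) = (14.6462−-61.3066)/(217.5012−141.5484) = 1.0000. V = [p*·14.6462 + (1−p*)·-61.3066]/1.21 = 4.9712. B = V − Δ·S = -167.6488.
(0,0): S=137.0000. Δ = (V_up−V_dn)/(S_up−S_dn) = (4.9712−-55.3088)/(172.6200−112.3400) = 1.0000. V = [p*·4.9712 + (1−p*)·-55.3088]/1.21 = -1.5527. B = V − Δ·S = -138.5527.
The time-0 hedge costs -1.5527, which is the no-arbitrage price.

(0,0): Delta=1.0000 Bond=-138.5527
(1,0): Delta=1.0000 Bond=-167.6488
(1,1): Delta=1.0000 Bond=-167.6488
(2,0): Delta=1.0000 Bond=-202.8550
(2,1): Delta=1.0000 Bond=-202.8550
(2,2): Delta=1.0000 Bond=-202.8550
(3,0): Delta=1.0000 Bond=-245.4545
(3,1): Delta=1.0000 Bond=-245.4545
(3,2): Delta=1.0000 Bond=-245.4545
(3,3): Delta=1.0000 Bond=-245.4545
V0=-1.5527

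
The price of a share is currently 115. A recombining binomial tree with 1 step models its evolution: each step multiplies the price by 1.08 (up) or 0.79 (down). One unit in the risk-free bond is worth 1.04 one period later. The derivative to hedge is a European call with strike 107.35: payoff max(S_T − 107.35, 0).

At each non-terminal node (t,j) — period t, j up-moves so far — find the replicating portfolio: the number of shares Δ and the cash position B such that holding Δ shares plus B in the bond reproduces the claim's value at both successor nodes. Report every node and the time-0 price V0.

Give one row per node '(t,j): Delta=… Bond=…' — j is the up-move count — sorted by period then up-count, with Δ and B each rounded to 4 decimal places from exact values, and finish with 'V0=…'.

(0,0): Delta=0.5052 Bond=-44.1363
V0=13.9672

No-arbitrage ⇒ martingale measure with p* = (R−d)/(u−d) = 0.8621.
At expiry t=1: V(1,0)=0.0000, V(1,1)=16.8500
  t=0,j=0: stock 115.0000 → up 124.2000 (V=16.8500), down 90.8500 (V=0.0000). Price 13.9672; hedge Δ=0.5052, bond B=-44.1363.
Self-financing check: at every node Δ·S+B equals the discounted successor values.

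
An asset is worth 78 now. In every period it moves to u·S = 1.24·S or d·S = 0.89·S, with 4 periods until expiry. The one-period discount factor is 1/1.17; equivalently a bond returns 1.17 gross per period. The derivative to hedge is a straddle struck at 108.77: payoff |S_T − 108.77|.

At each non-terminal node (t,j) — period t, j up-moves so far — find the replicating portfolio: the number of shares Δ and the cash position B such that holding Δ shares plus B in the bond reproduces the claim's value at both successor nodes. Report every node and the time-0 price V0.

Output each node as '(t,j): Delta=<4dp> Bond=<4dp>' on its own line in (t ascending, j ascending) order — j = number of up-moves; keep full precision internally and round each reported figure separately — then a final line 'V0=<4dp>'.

(0,0): Delta=0.6333 Bond=-25.9757
(1,0): Delta=-0.0922 Bond=19.9767
(1,1): Delta=0.7635 Bond=-42.9836
(2,0): Delta=-1.0000 Bond=79.4580
(2,1): Delta=0.0707 Bond=9.3514
(2,2): Delta=0.8878 Bond=-65.2014
(3,0): Delta=-1.0000 Bond=92.9658
(3,1): Delta=-1.0000 Bond=92.9658
(3,2): Delta=0.2628 Bond=-9.5650
(3,3): Delta=1.0000 Bond=-92.9658
V0=23.4236

Under the risk-neutral measure, an up-move has probability p* = (R−d)/(u−d) = 0.8000 and values discount at R = 1.17.
Payoff layer (t=4): V(4,0)=59.8311, V(4,1)=40.5854, V(4,2)=13.7712, V(4,3)=23.5878, V(4,4)=75.6387
  t=3,j=0: stock 54.9876 → up 68.1846 (V=40.5854), down 48.9389 (V=59.8311). Price 37.9782; hedge Δ=-1.0000, bond B=92.9658.
  t=3,j=1: stock 76.6119 → up 94.9988 (V=13.7712), down 68.1846 (V=40.5854). Price 16.3539; hedge Δ=-1.0000, bond B=92.9658.
  t=3,j=2: stock 106.7402 → up 132.3578 (V=23.5878), down 94.9988 (V=13.7712). Price 18.4825; hedge Δ=0.2628, bond B=-9.5650.
  t=3,j=3: stock 148.7167 → up 184.4087 (V=75.6387), down 132.3578 (V=23.5878). Price 55.7509; hedge Δ=1.0000, bond B=-92.9658.
  t=2,j=0: stock 61.7838 → up 76.6119 (V=16.3539), down 54.9876 (V=37.9782). Price 17.6742; hedge Δ=-1.0000, bond B=79.4580.
  t=2,j=1: stock 86.0808 → up 106.7402 (V=18.4825), down 76.6119 (V=16.3539). Price 15.4331; hedge Δ=0.0707, bond B=9.3514.
  t=2,j=2: stock 119.9328 → up 148.7167 (V=55.7509), down 106.7402 (V=18.4825). Price 41.2796; hedge Δ=0.8878, bond B=-65.2014.
  t=1,j=0: stock 69.4200 → up 86.0808 (V=15.4331), down 61.7838 (V=17.6742). Price 13.5738; hedge Δ=-0.0922, bond B=19.9767.
  t=1,j=1: stock 96.7200 → up 119.9328 (V=41.2796), down 86.0808 (V=15.4331). Price 30.8635; hedge Δ=0.7635, bond B=-42.9836.
  t=0,j=0: stock 78.0000 → up 96.7200 (V=30.8635), down 69.4200 (V=13.5738). Price 23.4236; hedge Δ=0.6333, bond B=-25.9757.
Self-financing check: at every node Δ·S+B equals the discounted successor values.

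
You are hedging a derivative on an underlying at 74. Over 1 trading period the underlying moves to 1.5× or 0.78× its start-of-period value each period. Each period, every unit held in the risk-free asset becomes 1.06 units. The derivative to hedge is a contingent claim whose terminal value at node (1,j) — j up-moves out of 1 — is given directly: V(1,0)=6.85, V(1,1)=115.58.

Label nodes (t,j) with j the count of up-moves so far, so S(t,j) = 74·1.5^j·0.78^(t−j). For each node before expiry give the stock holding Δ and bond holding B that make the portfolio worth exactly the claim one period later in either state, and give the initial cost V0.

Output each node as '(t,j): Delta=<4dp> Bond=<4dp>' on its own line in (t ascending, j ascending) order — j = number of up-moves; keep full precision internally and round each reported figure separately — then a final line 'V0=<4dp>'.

No-arbitrage ⇒ martingale measure with p* = (R−d)/(u−d) = 0.3889.
At expiry t=1: V(1,0)=6.8500, V(1,1)=115.5800
Node (0,0) S=74.0000: V=(p*·115.5800+(1−p*)·6.8500)/1.06=46.3527; Δ=(115.5800−6.8500)/(111.0000−57.7200)=2.0407; B=V−Δ·S=-104.6612
Self-financing check: at every node Δ·S+B equals the discounted successor values.

(0,0): Delta=2.0407 Bond=-104.6612
V0=46.3527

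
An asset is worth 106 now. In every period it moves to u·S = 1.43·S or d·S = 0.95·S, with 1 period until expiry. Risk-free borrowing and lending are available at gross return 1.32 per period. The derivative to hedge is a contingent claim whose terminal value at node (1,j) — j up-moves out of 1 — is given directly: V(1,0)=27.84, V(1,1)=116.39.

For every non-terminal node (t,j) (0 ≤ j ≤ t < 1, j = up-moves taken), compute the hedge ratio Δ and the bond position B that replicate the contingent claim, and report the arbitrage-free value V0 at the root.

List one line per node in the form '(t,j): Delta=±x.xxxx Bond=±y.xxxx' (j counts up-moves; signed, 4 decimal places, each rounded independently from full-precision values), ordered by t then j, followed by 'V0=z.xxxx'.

Under the risk-neutral measure, an up-move has probability p* = (R−d)/(u−d) = 0.7708 and values discount at R = 1.32.
Terminal payoffs: V(1,0)=27.8400, V(1,1)=116.3900
  t=0,j=0: stock 106.0000 → up 151.5800 (V=116.3900), down 100.7000 (V=27.8400). Price 72.8010; hedge Δ=1.7404, bond B=-111.6782.
Each (Δ,B) replicates both successor values, so the strategy is self-financing and V0 is arbitrage-free.

(0,0): Delta=1.7404 Bond=-111.6782
V0=72.8010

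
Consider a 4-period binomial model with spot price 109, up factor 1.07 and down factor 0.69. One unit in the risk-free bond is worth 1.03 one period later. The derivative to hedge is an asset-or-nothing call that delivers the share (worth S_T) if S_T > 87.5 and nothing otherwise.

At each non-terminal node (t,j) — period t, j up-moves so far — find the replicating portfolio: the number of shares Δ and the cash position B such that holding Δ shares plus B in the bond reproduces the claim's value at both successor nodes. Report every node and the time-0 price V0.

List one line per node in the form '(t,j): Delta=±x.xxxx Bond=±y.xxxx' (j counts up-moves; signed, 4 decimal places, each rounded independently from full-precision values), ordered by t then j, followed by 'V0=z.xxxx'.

The replicating-portfolio and risk-neutral prices coincide; use p* = (1.03−0.69)/(1.07−0.69) = 0.8947 for the latter.
Terminal payoffs: V(4,0)=0.0000, V(4,1)=0.0000, V(4,2)=0.0000, V(4,3)=92.1355, V(4,4)=142.8768
(3,0): S=35.8075. Δ = (V_up−V_dn)/(S_up−S_dn) = (0.0000−0.0000)/(38.3140−24.7072) = 0.0000. V = [p*·0.0000 + (1−p*)·0.0000]/1.03 = 0.0000. B = V − Δ·S = 0.0000.
(3,1): S=55.5275. Δ = (V_up−V_dn)/(S_up−S_dn) = (0.0000−0.0000)/(59.4145−38.3140) = 0.0000. V = [p*·0.0000 + (1−p*)·0.0000]/1.03 = 0.0000. B = V − Δ·S = 0.0000.
(3,2): S=86.1079. Δ = (V_up−V_dn)/(S_up−S_dn) = (92.1355−0.0000)/(92.1355−59.4145) = 2.8158. V = [p*·92.1355 + (1−p*)·0.0000]/1.03 = 80.0359. B = V − Δ·S = -162.4259.
(3,3): S=133.5297. Δ = (V_up−V_dn)/(S_up−S_dn) = (142.8768−92.1355)/(142.8768−92.1355) = 1.0000. V = [p*·142.8768 + (1−p*)·92.1355]/1.03 = 133.5297. B = V − Δ·S = 0.0000.
(2,0): S=51.8949. Δ = (V_up−V_dn)/(S_up−S_dn) = (0.0000−0.0000)/(55.5275−35.8075) = 0.0000. V = [p*·0.0000 + (1−p*)·0.0000]/1.03 = 0.0000. B = V − Δ·S = 0.0000.
(2,1): S=80.4747. Δ = (V_up−V_dn)/(S_up−S_dn) = (80.0359−0.0000)/(86.1079−55.5275) = 2.6172. V = [p*·80.0359 + (1−p*)·0.0000]/1.03 = 69.5253. B = V − Δ·S = -141.0955.
(2,2): S=124.7941. Δ = (V_up−V_dn)/(S_up−S_dn) = (133.5297−80.0359)/(133.5297−86.1079) = 1.1280. V = [p*·133.5297 + (1−p*)·80.0359]/1.03 = 124.1736. B = V − Δ·S = -16.5995.
(1,0): S=75.2100. Δ = (V_up−V_dn)/(S_up−S_dn) = (69.5253−0.0000)/(80.4747−51.8949) = 2.4327. V = [p*·69.5253 + (1−p*)·0.0000]/1.03 = 60.3950. B = V − Δ·S = -122.5664.
(1,1): S=116.6300. Δ = (V_up−V_dn)/(S_up−S_dn) = (124.1736−69.5253)/(124.7941−80.4747) = 1.2331. V = [p*·124.1736 + (1−p*)·69.5253]/1.03 = 114.9720. B = V − Δ·S = -28.8391.
(0,0): S=109.0000. Δ = (V_up−V_dn)/(S_up−S_dn) = (114.9720−60.3950)/(116.6300−75.2100) = 1.3176. V = [p*·114.9720 + (1−p*)·60.3950]/1.03 = 106.0456. B = V − Δ·S = -37.5778.
The time-0 hedge costs 106.0456, which is the no-arbitrage price.

(0,0): Delta=1.3176 Bond=-37.5778
(1,0): Delta=2.4327 Bond=-122.5664
(1,1): Delta=1.2331 Bond=-28.8391
(2,0): Delta=0.0000 Bond=0.0000
(2,1): Delta=2.6172 Bond=-141.0955
(2,2): Delta=1.1280 Bond=-16.5995
(3,0): Delta=0.0000 Bond=0.0000
(3,1): Delta=0.0000 Bond=0.0000
(3,2): Delta=2.8158 Bond=-162.4259
(3,3): Delta=1.0000 Bond=0.0000
V0=106.0456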